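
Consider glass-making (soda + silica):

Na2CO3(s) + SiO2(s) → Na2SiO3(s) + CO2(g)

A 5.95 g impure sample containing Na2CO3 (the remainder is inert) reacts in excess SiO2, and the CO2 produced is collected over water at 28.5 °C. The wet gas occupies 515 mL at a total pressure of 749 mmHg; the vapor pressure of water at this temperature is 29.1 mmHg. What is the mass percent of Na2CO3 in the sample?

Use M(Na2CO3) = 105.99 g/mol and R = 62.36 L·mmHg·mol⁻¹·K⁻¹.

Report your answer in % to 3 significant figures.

P(CO2) = 749 − 29.1 = 719.9 mmHg
n(CO2) = PV/RT = (719.9 × 0.5150) / (62.36 × 301.65) = 0.01971 mol
n(Na2CO3) = (1/1) × 0.01971 = 0.01971 mol
m(Na2CO3) = 0.01971 × 105.99 = 2.089 g
%Na2CO3 = 2.089 / 5.95 × 100 = 35.11%

35.1 %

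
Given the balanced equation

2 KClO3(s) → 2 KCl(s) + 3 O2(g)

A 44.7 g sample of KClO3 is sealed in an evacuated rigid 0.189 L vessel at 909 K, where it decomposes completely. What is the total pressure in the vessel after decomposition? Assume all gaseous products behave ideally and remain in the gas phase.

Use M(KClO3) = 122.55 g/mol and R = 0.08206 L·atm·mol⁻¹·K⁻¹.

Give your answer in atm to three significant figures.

n(KClO3) = 44.7 / 122.55 = 0.3647 mol
n(gas produced) = (3/2) × 0.3647 = 0.5471 mol
P = nRT/V = 0.5471 × 0.08206 × 909 / 0.189 = 215.9 atm

216 atm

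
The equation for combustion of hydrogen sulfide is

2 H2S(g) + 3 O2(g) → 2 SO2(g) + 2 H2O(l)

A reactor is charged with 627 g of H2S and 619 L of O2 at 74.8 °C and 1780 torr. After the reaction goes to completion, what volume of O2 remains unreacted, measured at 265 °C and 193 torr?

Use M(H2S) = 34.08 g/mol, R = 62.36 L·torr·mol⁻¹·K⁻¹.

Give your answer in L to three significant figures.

n(H2S) = 627 / 34.08 = 18.40 mol
n(O2) = PV/RT = (1780 × 619) / (62.36 × 347.95) = 50.78 mol
For 18.40 mol H2S, stoichiometry requires (3/2) × 18.40 = 27.60 mol O2; 50.78 mol is available, so H2S is limiting.
n(O2) consumed = (3/2) × 18.40 = 27.60 mol; remaining = 50.78 − 27.60 = 23.18 mol
V(O2) = nRT/P = 23.18 × 62.36 × 538.15 / 193 = 4031 L

4030 L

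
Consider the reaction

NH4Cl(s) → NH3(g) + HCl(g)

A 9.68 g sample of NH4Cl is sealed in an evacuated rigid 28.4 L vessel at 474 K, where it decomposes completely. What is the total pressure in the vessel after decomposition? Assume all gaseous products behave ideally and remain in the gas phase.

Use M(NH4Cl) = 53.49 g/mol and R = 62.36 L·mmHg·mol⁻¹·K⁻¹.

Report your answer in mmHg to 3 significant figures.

n(NH4Cl) = 9.68 / 53.49 = 0.1810 mol
n(gas produced) = (2/1) × 0.1810 = 0.3620 mol
P = nRT/V = 0.3620 × 62.36 × 474 / 28.4 = 376.8 mmHg

377 mmHg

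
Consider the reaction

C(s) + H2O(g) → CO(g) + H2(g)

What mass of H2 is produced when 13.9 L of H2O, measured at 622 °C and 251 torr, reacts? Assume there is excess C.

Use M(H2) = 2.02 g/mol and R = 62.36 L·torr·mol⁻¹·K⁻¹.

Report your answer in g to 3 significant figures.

n(H2O) = PV/RT = (251 × 13.9) / (62.36 × 895.15) = 0.06250 mol
n(H2) = (1/1) × 0.06250 = 0.06250 mol
m(H2) = 0.06250 × 2.02 = 0.1263 g

0.126 g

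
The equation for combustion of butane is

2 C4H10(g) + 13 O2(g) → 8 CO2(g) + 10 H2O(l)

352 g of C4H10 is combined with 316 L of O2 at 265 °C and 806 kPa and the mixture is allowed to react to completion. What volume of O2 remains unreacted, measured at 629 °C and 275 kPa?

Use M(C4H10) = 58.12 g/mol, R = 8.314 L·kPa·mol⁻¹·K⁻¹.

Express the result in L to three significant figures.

n(C4H10) = 352 / 58.12 = 6.056 mol
n(O2) = PV/RT = (806 × 316) / (8.314 × 538.15) = 56.93 mol
For 6.056 mol C4H10, stoichiometry requires (13/2) × 6.056 = 39.36 mol O2; 56.93 mol is available, so C4H10 is limiting.
n(O2) consumed = (13/2) × 6.056 = 39.36 mol; remaining = 56.93 − 39.36 = 17.57 mol
V(O2) = nRT/P = 17.57 × 8.314 × 902.15 / 275 = 479.2 L

479 L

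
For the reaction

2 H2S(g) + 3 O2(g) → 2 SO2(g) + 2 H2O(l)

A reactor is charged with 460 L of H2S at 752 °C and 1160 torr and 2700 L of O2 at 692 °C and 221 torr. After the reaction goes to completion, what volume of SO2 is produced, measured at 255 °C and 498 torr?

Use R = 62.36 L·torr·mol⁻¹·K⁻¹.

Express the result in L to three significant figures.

n(H2S) = PV/RT = (1160 × 460) / (62.36 × 1025.15) = 8.347 mol
n(O2) = PV/RT = (221 × 2700) / (62.36 × 965.15) = 9.914 mol
For 8.347 mol H2S, stoichiometry requires (3/2) × 8.347 = 12.52 mol O2; 9.914 mol is available, so O2 is limiting.
n(SO2) = (2/3) × 9.914 = 6.609 mol
V(SO2) = nRT/P = 6.609 × 62.36 × 528.15 / 498 = 437.1 L

437 L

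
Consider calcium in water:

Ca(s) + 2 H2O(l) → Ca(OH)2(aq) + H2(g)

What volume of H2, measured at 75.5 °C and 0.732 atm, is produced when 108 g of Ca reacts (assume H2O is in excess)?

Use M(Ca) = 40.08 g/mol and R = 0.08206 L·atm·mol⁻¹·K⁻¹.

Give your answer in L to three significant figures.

105 L

n(Ca) = 108.0 / 40.08 = 2.695 mol
n(H2) = (1/1) × 2.695 = 2.695 mol
V = nRT/P = 2.695 × 0.08206 × 348.65 / 0.732 = 105.3 L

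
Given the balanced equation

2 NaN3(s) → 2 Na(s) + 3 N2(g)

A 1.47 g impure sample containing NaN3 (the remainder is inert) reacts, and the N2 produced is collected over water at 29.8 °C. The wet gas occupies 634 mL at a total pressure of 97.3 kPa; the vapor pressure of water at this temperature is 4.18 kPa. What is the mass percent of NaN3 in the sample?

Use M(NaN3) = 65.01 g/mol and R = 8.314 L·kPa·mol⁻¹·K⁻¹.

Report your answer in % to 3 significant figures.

69.1 %

P(N2) = 97.3 − 4.18 = 93.12 kPa
n(N2) = PV/RT = (93.12 × 0.6340) / (8.314 × 302.95) = 0.02344 mol
n(NaN3) = (2/3) × 0.02344 = 0.01563 mol
m(NaN3) = 0.01563 × 65.01 = 1.016 g
%NaN3 = 1.016 / 1.47 × 100 = 69.12%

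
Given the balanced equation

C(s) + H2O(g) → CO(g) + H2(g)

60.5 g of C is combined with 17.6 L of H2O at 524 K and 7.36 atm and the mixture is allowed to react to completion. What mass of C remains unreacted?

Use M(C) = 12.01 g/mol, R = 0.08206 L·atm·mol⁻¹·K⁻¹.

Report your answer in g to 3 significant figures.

24.3 g

n(C) = 60.5 / 12.01 = 5.037 mol
n(H2O) = PV/RT = (7.36 × 17.6) / (0.08206 × 524) = 3.013 mol
For 5.037 mol C, stoichiometry requires (1/1) × 5.037 = 5.037 mol H2O; 3.013 mol is available, so H2O is limiting.
n(C) consumed = (1/1) × 3.013 = 3.013 mol; remaining = 5.037 − 3.013 = 2.024 mol
m(C) = 2.024 × 12.01 = 24.31 g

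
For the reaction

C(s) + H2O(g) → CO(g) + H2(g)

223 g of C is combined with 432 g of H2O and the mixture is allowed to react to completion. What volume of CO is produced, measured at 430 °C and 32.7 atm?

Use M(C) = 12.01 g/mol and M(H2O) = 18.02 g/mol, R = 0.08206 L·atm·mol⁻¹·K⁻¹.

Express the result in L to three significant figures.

32.8 L

n(C) = 223 / 12.01 = 18.57 mol
n(H2O) = 432 / 18.02 = 23.97 mol
For 18.57 mol C, stoichiometry requires (1/1) × 18.57 = 18.57 mol H2O; 23.97 mol is available, so C is limiting.
n(CO) = (1/1) × 18.57 = 18.57 mol
V(CO) = nRT/P = 18.57 × 0.08206 × 703.15 / 32.7 = 32.77 L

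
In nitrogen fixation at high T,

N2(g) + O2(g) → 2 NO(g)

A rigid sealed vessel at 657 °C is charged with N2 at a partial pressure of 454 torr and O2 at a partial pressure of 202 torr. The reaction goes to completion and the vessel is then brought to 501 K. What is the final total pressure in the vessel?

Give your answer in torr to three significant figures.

353 torr

At constant V, partial pressures at 657 °C are proportional to moles, so apply stoichiometry directly to pressures.
P(O2) required for 454 torr of N2 = (1/1) × 454 = 454.0 torr; available 202 torr, so O2 is limiting.
P(N2) remaining = 454 − (1/1) × 202 = 252.0 torr
P(gaseous products) = (2)/1 × 202 = 404.0 torr
P_total at 657 °C = 252.0 + 404.0 = 656.0 torr
Scaling to 501 K: P = 656.0 × 501/930.15 = 353.3 torr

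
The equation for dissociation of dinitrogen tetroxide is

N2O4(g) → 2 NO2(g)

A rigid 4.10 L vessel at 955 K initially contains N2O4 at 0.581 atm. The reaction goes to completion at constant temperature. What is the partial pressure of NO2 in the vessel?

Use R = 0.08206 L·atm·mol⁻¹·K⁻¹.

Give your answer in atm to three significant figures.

1.16 atm

n(N2O4)₀ = PV/RT = (0.581 × 4.10) / (0.08206 × 955) = 0.03040 mol
n(NO2) = (2/1) × 0.03040 = 0.06080 mol
P(NO2) = nRT/V = 0.06080 × 0.08206 × 955 / 4.10 = 1.162 atm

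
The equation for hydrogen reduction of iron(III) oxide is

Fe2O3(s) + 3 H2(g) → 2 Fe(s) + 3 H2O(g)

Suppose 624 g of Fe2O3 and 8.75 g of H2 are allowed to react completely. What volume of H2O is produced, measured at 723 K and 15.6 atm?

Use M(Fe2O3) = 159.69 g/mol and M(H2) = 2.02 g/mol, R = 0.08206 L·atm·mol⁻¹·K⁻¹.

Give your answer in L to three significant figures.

16.5 L

n(Fe2O3) = 624 / 159.69 = 3.908 mol
n(H2) = 8.75 / 2.02 = 4.332 mol
For 3.908 mol Fe2O3, stoichiometry requires (3/1) × 3.908 = 11.72 mol H2; 4.332 mol is available, so H2 is limiting.
n(H2O) = (3/3) × 4.332 = 4.332 mol
V(H2O) = nRT/P = 4.332 × 0.08206 × 723 / 15.6 = 16.48 L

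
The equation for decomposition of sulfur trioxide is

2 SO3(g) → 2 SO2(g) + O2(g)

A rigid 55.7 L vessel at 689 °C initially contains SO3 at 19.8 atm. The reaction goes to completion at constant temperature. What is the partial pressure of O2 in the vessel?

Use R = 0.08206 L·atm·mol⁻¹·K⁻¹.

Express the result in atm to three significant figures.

9.90 atm

n(SO3)₀ = PV/RT = (19.8 × 55.7) / (0.08206 × 962.15) = 13.97 mol
n(O2) = (1/2) × 13.97 = 6.985 mol
P(O2) = nRT/V = 6.985 × 0.08206 × 962.15 / 55.7 = 9.901 atm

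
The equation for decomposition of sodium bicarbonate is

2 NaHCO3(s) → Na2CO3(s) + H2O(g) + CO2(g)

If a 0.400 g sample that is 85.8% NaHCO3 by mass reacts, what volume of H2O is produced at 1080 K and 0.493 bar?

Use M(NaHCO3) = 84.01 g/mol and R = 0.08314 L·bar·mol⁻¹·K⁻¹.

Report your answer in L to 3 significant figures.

0.372 L

mass of NaHCO3 = 0.400 × 85.8/100 = 0.3432 g
n(NaHCO3) = 0.3432 / 84.01 = 0.004085 mol
n(H2O) = (1/2) × 0.004085 = 0.002043 mol
V = nRT/P = 0.002043 × 0.08314 × 1080 / 0.493 = 0.3721 L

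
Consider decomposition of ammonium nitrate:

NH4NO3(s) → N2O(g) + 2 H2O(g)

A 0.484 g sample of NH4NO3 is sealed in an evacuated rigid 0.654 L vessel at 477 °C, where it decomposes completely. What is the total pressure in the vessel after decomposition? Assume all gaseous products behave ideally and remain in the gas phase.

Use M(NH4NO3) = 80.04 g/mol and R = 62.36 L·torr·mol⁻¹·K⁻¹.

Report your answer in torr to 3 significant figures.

n(NH4NO3) = 0.484 / 80.04 = 0.006047 mol
n(gas produced) = (3/1) × 0.006047 = 0.01814 mol
P = nRT/V = 0.01814 × 62.36 × 750.15 / 0.654 = 1298 torr

1300 torr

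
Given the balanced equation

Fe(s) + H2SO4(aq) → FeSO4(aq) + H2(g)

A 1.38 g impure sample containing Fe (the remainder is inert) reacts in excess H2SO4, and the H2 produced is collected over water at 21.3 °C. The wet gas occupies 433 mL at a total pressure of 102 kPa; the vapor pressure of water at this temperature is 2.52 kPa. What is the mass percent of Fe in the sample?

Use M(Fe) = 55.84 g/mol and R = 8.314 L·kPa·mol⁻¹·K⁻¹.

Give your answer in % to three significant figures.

P(H2) = 102 − 2.52 = 99.48 kPa
n(H2) = PV/RT = (99.48 × 0.4330) / (8.314 × 294.45) = 0.01760 mol
n(Fe) = (1/1) × 0.01760 = 0.01760 mol
m(Fe) = 0.01760 × 55.84 = 0.9828 g
%Fe = 0.9828 / 1.38 × 100 = 71.22%

71.2 %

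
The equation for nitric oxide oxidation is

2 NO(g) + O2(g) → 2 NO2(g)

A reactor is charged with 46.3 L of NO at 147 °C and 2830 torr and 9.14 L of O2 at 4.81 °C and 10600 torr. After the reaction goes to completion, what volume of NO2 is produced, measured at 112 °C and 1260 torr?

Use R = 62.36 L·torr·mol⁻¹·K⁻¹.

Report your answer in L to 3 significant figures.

n(NO) = PV/RT = (2830 × 46.3) / (62.36 × 420.15) = 5.001 mol
n(O2) = PV/RT = (10600 × 9.14) / (62.36 × 277.96) = 5.589 mol
For 5.001 mol NO, stoichiometry requires (1/2) × 5.001 = 2.501 mol O2; 5.589 mol is available, so NO is limiting.
n(NO2) = (2/2) × 5.001 = 5.001 mol
V(NO2) = nRT/P = 5.001 × 62.36 × 385.15 / 1260 = 95.33 L

95.3 L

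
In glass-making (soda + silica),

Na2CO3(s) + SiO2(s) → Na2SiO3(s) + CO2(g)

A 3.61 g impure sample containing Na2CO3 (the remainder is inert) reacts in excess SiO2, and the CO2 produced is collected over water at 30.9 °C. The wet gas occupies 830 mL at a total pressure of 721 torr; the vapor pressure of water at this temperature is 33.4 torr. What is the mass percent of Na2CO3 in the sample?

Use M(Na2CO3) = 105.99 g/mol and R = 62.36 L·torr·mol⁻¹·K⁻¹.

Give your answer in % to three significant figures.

P(CO2) = 721 − 33.4 = 687.6 torr
n(CO2) = PV/RT = (687.6 × 0.8300) / (62.36 × 304.05) = 0.03010 mol
n(Na2CO3) = (1/1) × 0.03010 = 0.03010 mol
m(Na2CO3) = 0.03010 × 105.99 = 3.190 g
%Na2CO3 = 3.190 / 3.61 × 100 = 88.37%

88.4 %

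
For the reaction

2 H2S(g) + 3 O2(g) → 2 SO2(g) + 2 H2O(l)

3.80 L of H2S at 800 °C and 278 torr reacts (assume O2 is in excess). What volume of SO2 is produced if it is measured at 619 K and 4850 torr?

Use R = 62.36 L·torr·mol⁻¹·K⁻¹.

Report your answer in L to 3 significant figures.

n(H2S) = PV/RT = (278 × 3.80) / (62.36 × 1073.15) = 0.01579 mol
n(SO2) = (2/2) × 0.01579 = 0.01579 mol
V = nRT/P = 0.01579 × 62.36 × 619 / 4850 = 0.1257 L

0.126 L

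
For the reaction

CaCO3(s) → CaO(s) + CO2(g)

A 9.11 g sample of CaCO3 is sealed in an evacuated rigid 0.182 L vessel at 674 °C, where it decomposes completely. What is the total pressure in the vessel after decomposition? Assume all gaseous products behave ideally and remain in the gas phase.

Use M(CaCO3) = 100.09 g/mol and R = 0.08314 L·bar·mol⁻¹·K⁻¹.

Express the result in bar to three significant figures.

39.4 bar

n(CaCO3) = 9.11 / 100.09 = 0.09102 mol
n(gas produced) = (1/1) × 0.09102 = 0.09102 mol
P = nRT/V = 0.09102 × 0.08314 × 947.15 / 0.182 = 39.38 bar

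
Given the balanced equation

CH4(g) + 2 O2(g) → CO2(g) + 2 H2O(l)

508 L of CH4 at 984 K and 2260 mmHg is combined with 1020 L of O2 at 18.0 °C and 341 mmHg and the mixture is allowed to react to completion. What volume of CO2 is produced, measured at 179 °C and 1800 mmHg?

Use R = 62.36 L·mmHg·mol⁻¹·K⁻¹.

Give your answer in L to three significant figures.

150 L

n(CH4) = PV/RT = (2260 × 508) / (62.36 × 984) = 18.71 mol
n(O2) = PV/RT = (341 × 1020) / (62.36 × 291.15) = 19.16 mol
For 18.71 mol CH4, stoichiometry requires (2/1) × 18.71 = 37.42 mol O2; 19.16 mol is available, so O2 is limiting.
n(CO2) = (1/2) × 19.16 = 9.580 mol
V(CO2) = nRT/P = 9.580 × 62.36 × 452.15 / 1800 = 150.1 L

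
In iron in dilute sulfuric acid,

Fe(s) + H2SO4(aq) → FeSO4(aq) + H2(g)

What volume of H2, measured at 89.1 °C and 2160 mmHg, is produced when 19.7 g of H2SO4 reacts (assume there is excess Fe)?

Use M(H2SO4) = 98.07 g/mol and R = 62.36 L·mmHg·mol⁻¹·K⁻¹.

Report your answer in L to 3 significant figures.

2.10 L

n(H2SO4) = 19.70 / 98.07 = 0.2009 mol
n(H2) = (1/1) × 0.2009 = 0.2009 mol
V = nRT/P = 0.2009 × 62.36 × 362.25 / 2160 = 2.101 L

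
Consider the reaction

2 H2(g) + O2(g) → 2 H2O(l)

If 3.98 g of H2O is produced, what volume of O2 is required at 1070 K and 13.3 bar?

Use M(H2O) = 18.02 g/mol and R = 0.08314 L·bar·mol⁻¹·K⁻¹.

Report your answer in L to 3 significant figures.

n(H2O) = 3.980 / 18.02 = 0.2209 mol
n(O2) = (1/2) × 0.2209 = 0.1105 mol
V = nRT/P = 0.1105 × 0.08314 × 1070 / 13.3 = 0.7391 L

0.739 L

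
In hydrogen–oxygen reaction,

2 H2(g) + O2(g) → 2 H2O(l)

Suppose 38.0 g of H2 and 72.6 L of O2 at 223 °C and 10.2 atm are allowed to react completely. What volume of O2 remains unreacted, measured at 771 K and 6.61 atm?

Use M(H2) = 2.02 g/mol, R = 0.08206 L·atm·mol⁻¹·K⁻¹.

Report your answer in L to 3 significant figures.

n(H2) = 38.0 / 2.02 = 18.81 mol
n(O2) = PV/RT = (10.2 × 72.6) / (0.08206 × 496.15) = 18.19 mol
For 18.81 mol H2, stoichiometry requires (1/2) × 18.81 = 9.405 mol O2; 18.19 mol is available, so H2 is limiting.
n(O2) consumed = (1/2) × 18.81 = 9.405 mol; remaining = 18.19 − 9.405 = 8.785 mol
V(O2) = nRT/P = 8.785 × 0.08206 × 771 / 6.61 = 84.09 L

84.1 L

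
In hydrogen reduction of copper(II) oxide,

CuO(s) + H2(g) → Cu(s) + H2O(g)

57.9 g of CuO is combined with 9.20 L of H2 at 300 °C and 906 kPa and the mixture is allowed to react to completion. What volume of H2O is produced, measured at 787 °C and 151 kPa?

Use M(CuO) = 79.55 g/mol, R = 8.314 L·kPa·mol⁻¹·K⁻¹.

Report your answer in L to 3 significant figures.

42.5 L

n(CuO) = 57.9 / 79.55 = 0.7278 mol
n(H2) = PV/RT = (906 × 9.20) / (8.314 × 573.15) = 1.749 mol
For 0.7278 mol CuO, stoichiometry requires (1/1) × 0.7278 = 0.7278 mol H2; 1.749 mol is available, so CuO is limiting.
n(H2O) = (1/1) × 0.7278 = 0.7278 mol
V(H2O) = nRT/P = 0.7278 × 8.314 × 1060.15 / 151 = 42.48 L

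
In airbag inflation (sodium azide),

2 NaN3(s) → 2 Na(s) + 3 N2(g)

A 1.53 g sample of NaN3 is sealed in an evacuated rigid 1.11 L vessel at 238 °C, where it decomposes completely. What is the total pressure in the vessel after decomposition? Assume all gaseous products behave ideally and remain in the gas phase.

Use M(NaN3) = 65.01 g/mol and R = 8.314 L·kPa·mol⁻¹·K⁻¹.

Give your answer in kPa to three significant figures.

n(NaN3) = 1.53 / 65.01 = 0.02353 mol
n(gas produced) = (3/2) × 0.02353 = 0.03529 mol
P = nRT/V = 0.03529 × 8.314 × 511.15 / 1.11 = 135.1 kPa

135 kPa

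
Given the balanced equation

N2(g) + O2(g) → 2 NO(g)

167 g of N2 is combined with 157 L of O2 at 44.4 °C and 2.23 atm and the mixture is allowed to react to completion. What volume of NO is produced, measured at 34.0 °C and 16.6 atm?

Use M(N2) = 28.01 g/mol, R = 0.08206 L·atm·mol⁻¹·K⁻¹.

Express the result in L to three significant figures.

n(N2) = 167 / 28.01 = 5.962 mol
n(O2) = PV/RT = (2.23 × 157) / (0.08206 × 317.55) = 13.44 mol
For 5.962 mol N2, stoichiometry requires (1/1) × 5.962 = 5.962 mol O2; 13.44 mol is available, so N2 is limiting.
n(NO) = (2/1) × 5.962 = 11.92 mol
V(NO) = nRT/P = 11.92 × 0.08206 × 307.15 / 16.6 = 18.10 L

18.1 L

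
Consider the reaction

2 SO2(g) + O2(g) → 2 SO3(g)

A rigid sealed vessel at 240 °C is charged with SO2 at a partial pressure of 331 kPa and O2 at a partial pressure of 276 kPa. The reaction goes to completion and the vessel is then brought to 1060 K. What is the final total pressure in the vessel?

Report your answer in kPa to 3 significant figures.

912 kPa

At constant V, partial pressures at 240 °C are proportional to moles, so apply stoichiometry directly to pressures.
P(O2) required for 331 kPa of SO2 = (1/2) × 331 = 165.5 kPa; available 276 kPa, so SO2 is limiting.
P(O2) remaining = 276 − (1/2) × 331 = 110.5 kPa
P(gaseous products) = (2)/2 × 331 = 331.0 kPa
P_total at 240 °C = 110.5 + 331.0 = 441.5 kPa
Scaling to 1060 K: P = 441.5 × 1060/513.15 = 912.0 kPa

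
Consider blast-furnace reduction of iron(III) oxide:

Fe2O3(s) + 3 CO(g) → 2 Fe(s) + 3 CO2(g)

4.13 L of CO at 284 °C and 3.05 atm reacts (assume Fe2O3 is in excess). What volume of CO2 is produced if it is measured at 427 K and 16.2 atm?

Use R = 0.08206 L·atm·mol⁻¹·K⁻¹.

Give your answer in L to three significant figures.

n(CO) = PV/RT = (3.05 × 4.13) / (0.08206 × 557.15) = 0.2755 mol
n(CO2) = (3/3) × 0.2755 = 0.2755 mol
V = nRT/P = 0.2755 × 0.08206 × 427 / 16.2 = 0.5959 L

0.596 L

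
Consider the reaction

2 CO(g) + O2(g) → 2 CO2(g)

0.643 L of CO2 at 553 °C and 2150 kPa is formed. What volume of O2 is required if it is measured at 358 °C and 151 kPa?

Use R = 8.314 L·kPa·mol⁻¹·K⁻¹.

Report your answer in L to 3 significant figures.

3.50 L

n(CO2) = PV/RT = (2150 × 0.643) / (8.314 × 826.15) = 0.2013 mol
n(O2) = (1/2) × 0.2013 = 0.1007 mol
V = nRT/P = 0.1007 × 8.314 × 631.15 / 151 = 3.499 L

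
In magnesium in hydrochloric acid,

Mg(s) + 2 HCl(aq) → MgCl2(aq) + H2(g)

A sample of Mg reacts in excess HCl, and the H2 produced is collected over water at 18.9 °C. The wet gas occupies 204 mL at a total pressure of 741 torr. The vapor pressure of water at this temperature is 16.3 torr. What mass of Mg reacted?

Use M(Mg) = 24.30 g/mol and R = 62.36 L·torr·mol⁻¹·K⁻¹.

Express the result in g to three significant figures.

P(H2) = 741 − 16.3 = 724.7 torr
n(H2) = PV/RT = (724.7 × 0.2040) / (62.36 × 292.05) = 0.008118 mol
n(Mg) = (1/1) × 0.008118 = 0.008118 mol
m(Mg) = 0.008118 × 24.30 = 0.1973 g

0.197 g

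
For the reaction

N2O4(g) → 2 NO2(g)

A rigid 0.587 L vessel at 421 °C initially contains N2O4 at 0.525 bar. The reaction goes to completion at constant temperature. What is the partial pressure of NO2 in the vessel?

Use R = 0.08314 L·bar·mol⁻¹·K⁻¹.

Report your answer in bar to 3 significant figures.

1.05 bar

n(N2O4)₀ = PV/RT = (0.525 × 0.587) / (0.08314 × 694.15) = 0.005340 mol
n(NO2) = (2/1) × 0.005340 = 0.01068 mol
P(NO2) = nRT/V = 0.01068 × 0.08314 × 694.15 / 0.587 = 1.050 bar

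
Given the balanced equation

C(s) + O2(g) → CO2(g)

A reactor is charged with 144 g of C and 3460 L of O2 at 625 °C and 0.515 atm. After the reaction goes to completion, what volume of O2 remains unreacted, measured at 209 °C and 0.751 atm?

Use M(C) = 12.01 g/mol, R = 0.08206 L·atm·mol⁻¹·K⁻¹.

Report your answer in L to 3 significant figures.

642 L

n(C) = 144 / 12.01 = 11.99 mol
n(O2) = PV/RT = (0.515 × 3460) / (0.08206 × 898.15) = 24.18 mol
For 11.99 mol C, stoichiometry requires (1/1) × 11.99 = 11.99 mol O2; 24.18 mol is available, so C is limiting.
n(O2) consumed = (1/1) × 11.99 = 11.99 mol; remaining = 24.18 − 11.99 = 12.19 mol
V(O2) = nRT/P = 12.19 × 0.08206 × 482.15 / 0.751 = 642.2 L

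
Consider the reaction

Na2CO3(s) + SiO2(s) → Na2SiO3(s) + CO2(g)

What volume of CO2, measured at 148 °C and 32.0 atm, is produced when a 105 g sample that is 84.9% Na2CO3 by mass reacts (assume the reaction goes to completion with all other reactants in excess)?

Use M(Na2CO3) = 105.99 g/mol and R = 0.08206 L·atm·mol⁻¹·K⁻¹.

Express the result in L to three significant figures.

0.908 L

mass of Na2CO3 = 105 × 84.9/100 = 89.14 g
n(Na2CO3) = 89.14 / 105.99 = 0.8410 mol
n(CO2) = (1/1) × 0.8410 = 0.8410 mol
V = nRT/P = 0.8410 × 0.08206 × 421.15 / 32.0 = 0.9083 L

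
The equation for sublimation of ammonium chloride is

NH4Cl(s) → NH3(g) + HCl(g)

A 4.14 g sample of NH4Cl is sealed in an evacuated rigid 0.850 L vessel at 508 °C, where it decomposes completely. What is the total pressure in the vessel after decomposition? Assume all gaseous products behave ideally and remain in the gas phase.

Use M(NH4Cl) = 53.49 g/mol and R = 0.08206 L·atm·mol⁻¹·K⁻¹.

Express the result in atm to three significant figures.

11.7 atm

n(NH4Cl) = 4.14 / 53.49 = 0.07740 mol
n(gas produced) = (2/1) × 0.07740 = 0.1548 mol
P = nRT/V = 0.1548 × 0.08206 × 781.15 / 0.850 = 11.67 atm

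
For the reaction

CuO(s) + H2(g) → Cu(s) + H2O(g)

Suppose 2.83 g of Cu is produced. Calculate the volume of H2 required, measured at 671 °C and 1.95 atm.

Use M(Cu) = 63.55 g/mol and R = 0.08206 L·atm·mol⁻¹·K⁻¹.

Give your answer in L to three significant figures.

n(Cu) = 2.830 / 63.55 = 0.04453 mol
n(H2) = (1/1) × 0.04453 = 0.04453 mol
V = nRT/P = 0.04453 × 0.08206 × 944.15 / 1.95 = 1.769 L

1.77 L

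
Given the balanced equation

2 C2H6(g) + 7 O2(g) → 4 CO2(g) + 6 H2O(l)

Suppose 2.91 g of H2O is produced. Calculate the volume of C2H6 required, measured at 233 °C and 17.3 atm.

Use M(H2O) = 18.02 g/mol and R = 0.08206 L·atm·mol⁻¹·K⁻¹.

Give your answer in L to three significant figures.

n(H2O) = 2.910 / 18.02 = 0.1615 mol
n(C2H6) = (2/6) × 0.1615 = 0.05383 mol
V = nRT/P = 0.05383 × 0.08206 × 506.15 / 17.3 = 0.1292 L

0.129 L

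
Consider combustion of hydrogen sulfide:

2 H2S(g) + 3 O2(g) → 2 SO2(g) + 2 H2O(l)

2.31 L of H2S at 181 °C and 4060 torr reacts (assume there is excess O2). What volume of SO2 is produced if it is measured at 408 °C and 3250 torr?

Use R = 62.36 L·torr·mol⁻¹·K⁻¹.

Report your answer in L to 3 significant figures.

n(H2S) = PV/RT = (4060 × 2.31) / (62.36 × 454.15) = 0.3312 mol
n(SO2) = (2/2) × 0.3312 = 0.3312 mol
V = nRT/P = 0.3312 × 62.36 × 681.15 / 3250 = 4.329 L

4.33 L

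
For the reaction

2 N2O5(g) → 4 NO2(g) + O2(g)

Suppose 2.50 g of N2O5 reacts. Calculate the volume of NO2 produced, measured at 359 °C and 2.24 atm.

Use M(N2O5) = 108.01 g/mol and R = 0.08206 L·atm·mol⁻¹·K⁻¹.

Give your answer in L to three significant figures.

n(N2O5) = 2.500 / 108.01 = 0.02315 mol
n(NO2) = (4/2) × 0.02315 = 0.04630 mol
V = nRT/P = 0.04630 × 0.08206 × 632.15 / 2.24 = 1.072 L

1.07 L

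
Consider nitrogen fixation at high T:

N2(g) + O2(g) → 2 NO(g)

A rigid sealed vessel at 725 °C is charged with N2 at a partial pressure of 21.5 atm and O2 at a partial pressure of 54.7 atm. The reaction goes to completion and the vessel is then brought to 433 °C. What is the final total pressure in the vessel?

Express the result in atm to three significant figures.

With V and T fixed, P_i ∝ n_i, so the mole ratios apply directly to partial pressures at 725 °C.
P(O2) required for 21.5 atm of N2 = (1/1) × 21.5 = 21.50 atm; available 54.7 atm, so N2 is limiting.
P(O2) remaining = 54.7 − (1/1) × 21.5 = 33.20 atm
P(gaseous products) = (2)/1 × 21.5 = 43.00 atm
P_total at 725 °C = 33.20 + 43.00 = 76.20 atm
Scaling to 433 °C: P = 76.20 × 706.15/998.15 = 53.91 atm

53.9 atm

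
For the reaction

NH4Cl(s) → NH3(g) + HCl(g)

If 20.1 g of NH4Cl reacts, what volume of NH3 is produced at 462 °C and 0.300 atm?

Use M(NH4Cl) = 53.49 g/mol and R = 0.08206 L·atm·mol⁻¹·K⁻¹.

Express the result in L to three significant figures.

n(NH4Cl) = 20.10 / 53.49 = 0.3758 mol
n(NH3) = (1/1) × 0.3758 = 0.3758 mol
V = nRT/P = 0.3758 × 0.08206 × 735.15 / 0.300 = 75.57 L

75.6 L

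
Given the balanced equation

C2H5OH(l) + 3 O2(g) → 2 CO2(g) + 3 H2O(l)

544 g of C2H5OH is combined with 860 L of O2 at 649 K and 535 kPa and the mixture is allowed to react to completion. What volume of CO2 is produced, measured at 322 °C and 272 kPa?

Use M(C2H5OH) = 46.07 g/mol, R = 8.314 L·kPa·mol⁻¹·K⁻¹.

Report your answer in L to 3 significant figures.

n(C2H5OH) = 544 / 46.07 = 11.81 mol
n(O2) = PV/RT = (535 × 860) / (8.314 × 649) = 85.27 mol
For 11.81 mol C2H5OH, stoichiometry requires (3/1) × 11.81 = 35.43 mol O2; 85.27 mol is available, so C2H5OH is limiting.
n(CO2) = (2/1) × 11.81 = 23.62 mol
V(CO2) = nRT/P = 23.62 × 8.314 × 595.15 / 272 = 429.7 L

430 L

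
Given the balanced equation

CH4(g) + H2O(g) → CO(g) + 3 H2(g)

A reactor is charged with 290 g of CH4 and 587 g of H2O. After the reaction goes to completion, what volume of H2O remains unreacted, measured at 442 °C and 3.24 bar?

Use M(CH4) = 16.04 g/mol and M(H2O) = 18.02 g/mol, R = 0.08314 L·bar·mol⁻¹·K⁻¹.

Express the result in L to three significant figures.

n(CH4) = 290 / 16.04 = 18.08 mol
n(H2O) = 587 / 18.02 = 32.57 mol
For 18.08 mol CH4, stoichiometry requires (1/1) × 18.08 = 18.08 mol H2O; 32.57 mol is available, so CH4 is limiting.
n(H2O) consumed = (1/1) × 18.08 = 18.08 mol; remaining = 32.57 − 18.08 = 14.49 mol
V(H2O) = nRT/P = 14.49 × 0.08314 × 715.15 / 3.24 = 265.9 L

266 L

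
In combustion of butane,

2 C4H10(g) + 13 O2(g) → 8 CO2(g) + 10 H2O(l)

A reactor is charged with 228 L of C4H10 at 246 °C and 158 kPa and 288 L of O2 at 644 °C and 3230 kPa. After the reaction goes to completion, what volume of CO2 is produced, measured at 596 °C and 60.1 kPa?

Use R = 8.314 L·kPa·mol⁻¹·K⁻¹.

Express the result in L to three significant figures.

n(C4H10) = PV/RT = (158 × 228) / (8.314 × 519.15) = 8.346 mol
n(O2) = PV/RT = (3230 × 288) / (8.314 × 917.15) = 122.0 mol
For 8.346 mol C4H10, stoichiometry requires (13/2) × 8.346 = 54.25 mol O2; 122.0 mol is available, so C4H10 is limiting.
n(CO2) = (8/2) × 8.346 = 33.38 mol
V(CO2) = nRT/P = 33.38 × 8.314 × 869.15 / 60.1 = 4013 L

4010 L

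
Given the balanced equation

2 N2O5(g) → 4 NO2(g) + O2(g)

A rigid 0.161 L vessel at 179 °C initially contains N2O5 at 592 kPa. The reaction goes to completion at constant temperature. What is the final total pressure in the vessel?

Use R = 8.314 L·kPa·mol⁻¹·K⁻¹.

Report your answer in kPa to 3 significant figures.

Rigid vessel, constant T ⇒ P scales with total gas moles (2 → 5).
P_final = (5/2) × 592 = 1480 kPa

1480 kPa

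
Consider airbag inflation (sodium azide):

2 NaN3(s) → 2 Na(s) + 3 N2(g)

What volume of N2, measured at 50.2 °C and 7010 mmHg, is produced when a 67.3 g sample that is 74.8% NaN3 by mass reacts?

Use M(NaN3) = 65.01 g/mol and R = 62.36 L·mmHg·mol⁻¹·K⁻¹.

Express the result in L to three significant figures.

3.34 L

mass of NaN3 = 67.3 × 74.8/100 = 50.34 g
n(NaN3) = 50.34 / 65.01 = 0.7743 mol
n(N2) = (3/2) × 0.7743 = 1.161 mol
V = nRT/P = 1.161 × 62.36 × 323.35 / 7010 = 3.340 L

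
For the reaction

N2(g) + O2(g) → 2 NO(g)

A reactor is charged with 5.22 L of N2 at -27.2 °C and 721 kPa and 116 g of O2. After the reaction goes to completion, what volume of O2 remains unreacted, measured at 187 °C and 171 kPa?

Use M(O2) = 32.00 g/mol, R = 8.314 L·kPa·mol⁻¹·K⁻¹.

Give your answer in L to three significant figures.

n(N2) = PV/RT = (721 × 5.22) / (8.314 × 245.95) = 1.841 mol
n(O2) = 116 / 32.00 = 3.625 mol
For 1.841 mol N2, stoichiometry requires (1/1) × 1.841 = 1.841 mol O2; 3.625 mol is available, so N2 is limiting.
n(O2) consumed = (1/1) × 1.841 = 1.841 mol; remaining = 3.625 − 1.841 = 1.784 mol
V(O2) = nRT/P = 1.784 × 8.314 × 460.15 / 171 = 39.91 L

39.9 L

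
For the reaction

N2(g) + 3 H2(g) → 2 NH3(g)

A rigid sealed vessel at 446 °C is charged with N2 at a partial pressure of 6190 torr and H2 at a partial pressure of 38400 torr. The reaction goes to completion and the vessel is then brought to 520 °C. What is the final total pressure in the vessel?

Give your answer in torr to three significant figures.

35500 torr

At constant V, partial pressures at 446 °C are proportional to moles, so apply stoichiometry directly to pressures.
P(H2) required for 6190 torr of N2 = (3/1) × 6190 = 18570 torr; available 38400 torr, so N2 is limiting.
P(H2) remaining = 38400 − (3/1) × 6190 = 19830 torr
P(gaseous products) = (2)/1 × 6190 = 12380 torr
P_total at 446 °C = 19830 + 12380 = 32210 torr
Scaling to 520 °C: P = 32210 × 793.15/719.15 = 35520 torr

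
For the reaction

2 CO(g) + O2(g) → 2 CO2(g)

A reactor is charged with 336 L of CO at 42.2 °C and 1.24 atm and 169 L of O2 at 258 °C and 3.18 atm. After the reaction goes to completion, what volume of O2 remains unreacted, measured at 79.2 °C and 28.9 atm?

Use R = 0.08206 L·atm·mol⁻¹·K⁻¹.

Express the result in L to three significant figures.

n(CO) = PV/RT = (1.24 × 336) / (0.08206 × 315.35) = 16.10 mol
n(O2) = PV/RT = (3.18 × 169) / (0.08206 × 531.15) = 12.33 mol
For 16.10 mol CO, stoichiometry requires (1/2) × 16.10 = 8.050 mol O2; 12.33 mol is available, so CO is limiting.
n(O2) consumed = (1/2) × 16.10 = 8.050 mol; remaining = 12.33 − 8.050 = 4.280 mol
V(O2) = nRT/P = 4.280 × 0.08206 × 352.35 / 28.9 = 4.282 L

4.28 L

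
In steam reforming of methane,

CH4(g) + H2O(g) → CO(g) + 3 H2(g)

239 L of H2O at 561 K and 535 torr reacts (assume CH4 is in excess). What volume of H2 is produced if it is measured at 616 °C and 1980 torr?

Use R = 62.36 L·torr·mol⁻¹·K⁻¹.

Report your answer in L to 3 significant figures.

n(H2O) = PV/RT = (535 × 239) / (62.36 × 561) = 3.655 mol
n(H2) = (3/1) × 3.655 = 10.96 mol
V = nRT/P = 10.96 × 62.36 × 889.15 / 1980 = 306.9 L

307 L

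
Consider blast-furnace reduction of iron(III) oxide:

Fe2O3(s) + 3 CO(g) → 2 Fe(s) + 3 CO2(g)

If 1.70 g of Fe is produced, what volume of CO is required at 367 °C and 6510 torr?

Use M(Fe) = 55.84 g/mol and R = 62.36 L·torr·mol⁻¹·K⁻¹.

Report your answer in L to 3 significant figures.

0.280 L

n(Fe) = 1.700 / 55.84 = 0.03044 mol
n(CO) = (3/2) × 0.03044 = 0.04566 mol
V = nRT/P = 0.04566 × 62.36 × 640.15 / 6510 = 0.2800 L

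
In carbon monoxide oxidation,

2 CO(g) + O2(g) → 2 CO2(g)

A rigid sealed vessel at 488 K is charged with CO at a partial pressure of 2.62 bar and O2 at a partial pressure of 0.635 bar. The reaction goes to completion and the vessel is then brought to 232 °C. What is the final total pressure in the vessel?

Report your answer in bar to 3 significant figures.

2.71 bar

At constant V, partial pressures at 488 K are proportional to moles, so apply stoichiometry directly to pressures.
P(O2) required for 2.62 bar of CO = (1/2) × 2.62 = 1.310 bar; available 0.635 bar, so O2 is limiting.
P(CO) remaining = 2.62 − (2/1) × 0.635 = 1.350 bar
P(gaseous products) = (2)/1 × 0.635 = 1.270 bar
P_total at 488 K = 1.350 + 1.270 = 2.620 bar
Scaling to 232 °C: P = 2.620 × 505.15/488 = 2.712 bar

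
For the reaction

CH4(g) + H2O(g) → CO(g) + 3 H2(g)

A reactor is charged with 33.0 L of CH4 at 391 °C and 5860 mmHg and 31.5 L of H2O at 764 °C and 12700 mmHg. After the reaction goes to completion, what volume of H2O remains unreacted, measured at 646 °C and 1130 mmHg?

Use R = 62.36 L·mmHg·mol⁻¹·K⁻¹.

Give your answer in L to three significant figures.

76.9 L

n(CH4) = PV/RT = (5860 × 33.0) / (62.36 × 664.15) = 4.669 mol
n(H2O) = PV/RT = (12700 × 31.5) / (62.36 × 1037.15) = 6.185 mol
For 4.669 mol CH4, stoichiometry requires (1/1) × 4.669 = 4.669 mol H2O; 6.185 mol is available, so CH4 is limiting.
n(H2O) consumed = (1/1) × 4.669 = 4.669 mol; remaining = 6.185 − 4.669 = 1.516 mol
V(H2O) = nRT/P = 1.516 × 62.36 × 919.15 / 1130 = 76.90 L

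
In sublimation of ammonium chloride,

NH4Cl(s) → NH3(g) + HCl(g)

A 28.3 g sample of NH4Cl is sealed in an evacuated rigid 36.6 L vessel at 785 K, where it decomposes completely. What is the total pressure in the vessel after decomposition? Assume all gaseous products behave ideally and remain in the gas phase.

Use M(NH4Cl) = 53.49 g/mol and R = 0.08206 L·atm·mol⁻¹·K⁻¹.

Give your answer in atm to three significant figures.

1.86 atm

n(NH4Cl) = 28.3 / 53.49 = 0.5291 mol
n(gas produced) = (2/1) × 0.5291 = 1.058 mol
P = nRT/V = 1.058 × 0.08206 × 785 / 36.6 = 1.862 atm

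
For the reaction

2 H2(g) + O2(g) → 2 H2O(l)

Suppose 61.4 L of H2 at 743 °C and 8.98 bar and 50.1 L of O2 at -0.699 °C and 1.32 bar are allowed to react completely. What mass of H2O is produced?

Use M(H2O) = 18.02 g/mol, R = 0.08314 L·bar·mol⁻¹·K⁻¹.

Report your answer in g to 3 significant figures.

n(H2) = PV/RT = (8.98 × 61.4) / (0.08314 × 1016.15) = 6.526 mol
n(O2) = PV/RT = (1.32 × 50.1) / (0.08314 × 272.451) = 2.920 mol
For 6.526 mol H2, stoichiometry requires (1/2) × 6.526 = 3.263 mol O2; 2.920 mol is available, so O2 is limiting.
n(H2O) = (2/1) × 2.920 = 5.840 mol
m(H2O) = 5.840 × 18.02 = 105.2 g

105 g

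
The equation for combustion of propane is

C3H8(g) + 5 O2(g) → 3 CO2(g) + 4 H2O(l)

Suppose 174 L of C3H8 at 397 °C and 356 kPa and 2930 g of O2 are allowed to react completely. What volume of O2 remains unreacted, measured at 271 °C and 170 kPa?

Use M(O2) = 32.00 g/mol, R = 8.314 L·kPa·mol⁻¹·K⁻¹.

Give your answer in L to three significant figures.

n(C3H8) = PV/RT = (356 × 174) / (8.314 × 670.15) = 11.12 mol
n(O2) = 2930 / 32.00 = 91.56 mol
For 11.12 mol C3H8, stoichiometry requires (5/1) × 11.12 = 55.60 mol O2; 91.56 mol is available, so C3H8 is limiting.
n(O2) consumed = (5/1) × 11.12 = 55.60 mol; remaining = 91.56 − 55.60 = 35.96 mol
V(O2) = nRT/P = 35.96 × 8.314 × 544.15 / 170 = 957.0 L

957 L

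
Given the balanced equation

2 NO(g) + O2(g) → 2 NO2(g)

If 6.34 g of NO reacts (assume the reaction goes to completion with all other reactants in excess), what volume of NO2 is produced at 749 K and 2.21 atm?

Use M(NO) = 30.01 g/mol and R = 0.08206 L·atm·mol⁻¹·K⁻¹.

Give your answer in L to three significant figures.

n(NO) = 6.340 / 30.01 = 0.2113 mol
n(NO2) = (2/2) × 0.2113 = 0.2113 mol
V = nRT/P = 0.2113 × 0.08206 × 749 / 2.21 = 5.877 L

5.88 L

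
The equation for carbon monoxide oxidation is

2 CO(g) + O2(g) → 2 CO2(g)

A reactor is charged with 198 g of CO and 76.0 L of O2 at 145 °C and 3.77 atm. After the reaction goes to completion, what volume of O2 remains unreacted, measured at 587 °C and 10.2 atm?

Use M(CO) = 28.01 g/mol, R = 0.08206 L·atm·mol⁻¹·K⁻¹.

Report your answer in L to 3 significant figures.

33.3 L

n(CO) = 198 / 28.01 = 7.069 mol
n(O2) = PV/RT = (3.77 × 76.0) / (0.08206 × 418.15) = 8.350 mol
For 7.069 mol CO, stoichiometry requires (1/2) × 7.069 = 3.534 mol O2; 8.350 mol is available, so CO is limiting.
n(O2) consumed = (1/2) × 7.069 = 3.534 mol; remaining = 8.350 − 3.534 = 4.816 mol
V(O2) = nRT/P = 4.816 × 0.08206 × 860.15 / 10.2 = 33.33 L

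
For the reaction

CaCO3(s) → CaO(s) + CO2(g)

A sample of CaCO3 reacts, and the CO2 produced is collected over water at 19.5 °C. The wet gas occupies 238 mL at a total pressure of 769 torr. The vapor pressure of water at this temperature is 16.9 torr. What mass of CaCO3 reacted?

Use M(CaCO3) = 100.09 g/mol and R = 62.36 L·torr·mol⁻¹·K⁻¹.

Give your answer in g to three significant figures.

P(CO2) = 769 − 16.9 = 752.1 torr
n(CO2) = PV/RT = (752.1 × 0.2380) / (62.36 × 292.65) = 0.009808 mol
n(CaCO3) = (1/1) × 0.009808 = 0.009808 mol
m(CaCO3) = 0.009808 × 100.09 = 0.9817 g

0.982 g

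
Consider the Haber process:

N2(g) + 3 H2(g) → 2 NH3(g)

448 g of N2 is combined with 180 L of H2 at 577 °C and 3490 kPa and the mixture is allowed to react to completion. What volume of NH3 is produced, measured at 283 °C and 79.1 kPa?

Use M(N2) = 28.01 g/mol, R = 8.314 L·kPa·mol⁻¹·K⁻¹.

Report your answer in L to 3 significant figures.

n(N2) = 448 / 28.01 = 15.99 mol
n(H2) = PV/RT = (3490 × 180) / (8.314 × 850.15) = 88.88 mol
For 15.99 mol N2, stoichiometry requires (3/1) × 15.99 = 47.97 mol H2; 88.88 mol is available, so N2 is limiting.
n(NH3) = (2/1) × 15.99 = 31.98 mol
V(NH3) = nRT/P = 31.98 × 8.314 × 556.15 / 79.1 = 1869 L

1870 L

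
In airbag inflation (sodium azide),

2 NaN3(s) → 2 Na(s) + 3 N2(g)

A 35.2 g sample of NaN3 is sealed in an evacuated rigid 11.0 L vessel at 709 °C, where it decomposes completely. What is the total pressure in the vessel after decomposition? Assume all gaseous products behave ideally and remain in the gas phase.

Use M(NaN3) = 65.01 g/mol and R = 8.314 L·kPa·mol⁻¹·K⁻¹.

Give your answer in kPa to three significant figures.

n(NaN3) = 35.2 / 65.01 = 0.5415 mol
n(gas produced) = (3/2) × 0.5415 = 0.8122 mol
P = nRT/V = 0.8122 × 8.314 × 982.15 / 11.0 = 602.9 kPa

603 kPa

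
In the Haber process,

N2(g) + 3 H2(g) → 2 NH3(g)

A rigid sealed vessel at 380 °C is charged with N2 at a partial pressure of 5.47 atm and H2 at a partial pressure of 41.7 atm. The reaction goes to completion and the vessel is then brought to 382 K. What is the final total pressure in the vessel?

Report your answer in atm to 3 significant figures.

21.2 atm

At constant V, partial pressures at 380 °C are proportional to moles, so apply stoichiometry directly to pressures.
P(H2) required for 5.47 atm of N2 = (3/1) × 5.47 = 16.41 atm; available 41.7 atm, so N2 is limiting.
P(H2) remaining = 41.7 − (3/1) × 5.47 = 25.29 atm
P(gaseous products) = (2)/1 × 5.47 = 10.94 atm
P_total at 380 °C = 25.29 + 10.94 = 36.23 atm
Scaling to 382 K: P = 36.23 × 382/653.15 = 21.19 atm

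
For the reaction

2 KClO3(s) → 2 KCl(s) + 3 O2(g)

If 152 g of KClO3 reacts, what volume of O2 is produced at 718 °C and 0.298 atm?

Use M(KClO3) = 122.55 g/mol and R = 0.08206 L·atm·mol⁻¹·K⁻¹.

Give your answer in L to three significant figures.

508 L

n(KClO3) = 152.0 / 122.55 = 1.240 mol
n(O2) = (3/2) × 1.240 = 1.860 mol
V = nRT/P = 1.860 × 0.08206 × 991.15 / 0.298 = 507.7 L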